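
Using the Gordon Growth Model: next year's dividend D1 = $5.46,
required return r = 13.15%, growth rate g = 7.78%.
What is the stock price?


Formula: P = D1 / (r - g)
Spread: r - g = 0.1315 - 0.0778 = 0.0537
Substituting: P = $5.46 / 0.0537
P = $101.68

$101.68


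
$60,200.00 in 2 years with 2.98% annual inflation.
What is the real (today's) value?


Formula: Real value = nominal / (1 + inflation)^years
Price level: (1 + 0.0298)^2 = 1.060488
Real value = $60,200.00 / 1.060488 = $56,766.32

$56,766.32


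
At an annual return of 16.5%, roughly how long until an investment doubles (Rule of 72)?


Formula: Years ≈ 72 / r
Substituting: Years ≈ 72 / 16.5
Years ≈ 4.4

4.4 years


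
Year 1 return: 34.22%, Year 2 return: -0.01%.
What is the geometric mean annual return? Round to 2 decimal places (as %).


Formula: Geometric mean = ((1+r1)*(1+r2))^(1/2) - 1
Product: (1 + 0.3422) * (1 + -0.0001) = 1.3422 * 0.9999 = 1.342066
Square root: 1.342066^0.5 = 1.158476
Geometric mean = 1.158476 - 1 = 0.158476
As percentage: 15.85%

15.85%


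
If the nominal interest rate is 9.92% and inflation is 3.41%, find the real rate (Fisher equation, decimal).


Formula: (1 + r_real) = (1 + r_nom) / (1 + inflation)
Substituting: (1 + r_real) = 1.0992 / 1.0341
(1 + r_real) = 1.062953
r_real = 1.062953 - 1 = 0.062953

0.062953


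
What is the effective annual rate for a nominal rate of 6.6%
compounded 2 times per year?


Formula: EAR = (1 + r/m)^m - 1
Period rate: r/m = 0.066 / 2 = 0.033
Compounding: (1 + 0.033)^2 = 1.067089
EAR = 1.067089 - 1 = 0.067089

0.067089


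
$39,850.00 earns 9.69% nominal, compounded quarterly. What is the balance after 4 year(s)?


Formula: FV = P * (1 + r/m)^(m*t)
Period rate: r/m = 0.0969 / 4 = 0.024225
Total periods: m*t = 4 * 4 = 16
Growth factor: (1 + 0.024225)^16 = 1.466648
FV = $39,850.00 * 1.466648 = $58,445.93

$58,445.93


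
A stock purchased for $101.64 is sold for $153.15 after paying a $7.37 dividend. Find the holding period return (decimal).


Formula: HPR = (P1 - P0 + D) / P0
Gain: $153.15 - $101.64 + $7.37 = $58.88
HPR = $58.88 / $101.64 = 0.5793

0.5793


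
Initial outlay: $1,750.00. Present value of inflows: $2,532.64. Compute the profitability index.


Formula: PI = PV(cash flows) / initial investment
Substituting: PI = $2,532.64 / $1,750.00
PI = 1.4472

1.4472


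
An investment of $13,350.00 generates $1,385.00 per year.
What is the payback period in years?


Formula: Payback = investment / annual cash flow
Substituting: Payback = $13,350.00 / $1,385.00
Payback = 9.639 years

9.639 years


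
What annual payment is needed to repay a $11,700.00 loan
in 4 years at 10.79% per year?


Formula: PMT = PV * r / (1 - (1+r)^(-n))
Denominator: 1 - (1 + 0.1079)^(-4) = 0.33626
Numerator: $11,700.00 * 0.1079 = 1262.43
PMT = 1262.43 / 0.33626 = $3,754.32

$3,754.32


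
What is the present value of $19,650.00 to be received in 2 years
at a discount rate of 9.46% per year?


Formula: PV = FV / (1 + r)^n
Substituting: PV = $19,650.00 / (1 + 0.0946)^2
Discount factor: (1.0946)^2 = 1.198149
PV = $19,650.00 / 1.198149 = $16,400.30

$16,400.30


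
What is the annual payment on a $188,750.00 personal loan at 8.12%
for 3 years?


Formula: PMT = PV * r / (1 - (1+r)^(-n))
Denominator: 1 - (1 + 0.0812)^(-3) = 0.208808
Numerator: $188,750.00 * 0.0812 = 15326.5
PMT = 15326.5 / 0.208808 = $73,399.97

$73,399.97


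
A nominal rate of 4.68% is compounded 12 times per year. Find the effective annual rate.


Formula: EAR = (1 + r/m)^m - 1
Period rate: r/m = 0.0468 / 12 = 0.0039
Compounding: (1 + 0.0039)^12 = 1.047817
EAR = 1.047817 - 1 = 0.047817

0.047817


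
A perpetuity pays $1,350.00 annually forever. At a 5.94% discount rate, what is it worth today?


Formula: PV = C / r
Substituting: PV = $1,350.00 / 0.0594
PV = $22,727.27

$22,727.27


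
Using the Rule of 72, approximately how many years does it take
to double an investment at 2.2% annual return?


Formula: Years ≈ 72 / r
Substituting: Years ≈ 72 / 2.2
Years ≈ 32.7

32.7 years


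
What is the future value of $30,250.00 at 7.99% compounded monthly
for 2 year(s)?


Formula: FV = P * (1 + r/m)^(m*t)
Period rate: r/m = 0.0799 / 12 = 0.006658
Total periods: m*t = 12 * 2 = 24
Growth factor: (1 + 0.006658)^24 = 1.172655
FV = $30,250.00 * 1.172655 = $35,472.81

$35,472.81


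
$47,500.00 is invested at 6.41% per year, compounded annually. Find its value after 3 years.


Formula: FV = P * (1 + r)^n
Substituting: FV = $47,500.00 * (1 + 0.0641)^3
Growth factor: (1.0641)^3 = 1.20489
FV = $47,500.00 * 1.20489 = $57,232.27

$57,232.27


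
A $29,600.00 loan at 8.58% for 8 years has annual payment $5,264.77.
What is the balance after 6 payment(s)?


Formula: Balance = PV*(1+r)^k - PMT*((1+r)^k - 1)/r
Growth: (1 + 0.0858)^6 = 1.638698
Accumulated factor: ((1+r)^k - 1)/r = 7.444037
Balance = $29,600.00 * 1.638698 - $5,264.77 * 7.444037
Balance = $9,314.33

$9,314.33


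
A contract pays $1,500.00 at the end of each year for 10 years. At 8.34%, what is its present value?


Formula: PV = PMT * (1 - (1+r)^(-n)) / r
Discount factor: (1 + 0.0834)^(-10) = 0.448861
Bracket: 1 - 0.448861 = 0.551139
PV = $1,500.00 * 0.551139 / 0.0834 = $9,912.58

$9,912.58


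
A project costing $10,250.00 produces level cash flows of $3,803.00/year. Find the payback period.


Formula: Payback = investment / annual cash flow
Substituting: Payback = $10,250.00 / $3,803.00
Payback = 2.6952 years

2.6952 years


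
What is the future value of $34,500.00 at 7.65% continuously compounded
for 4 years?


Formula: FV = P * e^(r*t)
Exponent: r*t = 0.0765 * 4 = 0.306
e^(0.306) = 1.357982
FV = $34,500.00 * 1.357982 = $46,850.39

$46,850.39


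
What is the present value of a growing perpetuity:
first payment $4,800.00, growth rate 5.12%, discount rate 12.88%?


Formula: PV = C / (r - g)
Spread: r - g = 0.1288 - 0.0512 = 0.0776
Substituting: PV = $4,800.00 / 0.0776
PV = $61,855.67

$61,855.67


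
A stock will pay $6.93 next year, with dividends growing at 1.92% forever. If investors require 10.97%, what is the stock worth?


Formula: P = D1 / (r - g)
Spread: r - g = 0.1097 - 0.0192 = 0.0905
Substituting: P = $6.93 / 0.0905
P = $76.57

$76.57


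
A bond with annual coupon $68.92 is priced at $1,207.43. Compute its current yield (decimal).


Formula: Current yield = annual coupon / price
Substituting: CY = $68.92 / $1,207.43
CY = 0.05708

0.05708


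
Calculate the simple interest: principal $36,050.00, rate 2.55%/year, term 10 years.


Formula: I = P * r * t
Substituting: I = $36,050.00 * 0.0255 * 10
Step: I = $36,050.00 * 0.255
I = $9,192.75

$9,192.75


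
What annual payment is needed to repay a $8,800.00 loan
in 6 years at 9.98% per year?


Formula: PMT = PV * r / (1 - (1+r)^(-n))
Denominator: 1 - (1 + 0.0998)^(-6) = 0.43491
Numerator: $8,800.00 * 0.0998 = 878.24
PMT = 878.24 / 0.43491 = $2,019.36

$2,019.36


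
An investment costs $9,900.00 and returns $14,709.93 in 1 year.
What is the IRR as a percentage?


Formula: IRR = C1/C0 - 1
Substituting: IRR = $14,709.93 / $9,900.00 - 1
Ratio: 1.485852 - 1 = 0.485852
IRR = 48.5852%

48.5852%


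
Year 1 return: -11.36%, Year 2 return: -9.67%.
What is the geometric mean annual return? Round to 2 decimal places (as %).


Formula: Geometric mean = ((1+r1)*(1+r2))^(1/2) - 1
Product: (1 + -0.1136) * (1 + -0.0967) = 0.8864 * 0.9033 = 0.800685
Square root: 0.800685^0.5 = 0.89481
Geometric mean = 0.89481 - 1 = -0.10519
As percentage: -10.52%

-10.52%


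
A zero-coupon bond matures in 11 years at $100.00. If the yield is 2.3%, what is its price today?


Formula: Price = FV / (1 + r)^n
Substituting: Price = $100.00 / (1 + 0.023)^11
Discount factor: (1.023)^11 = 1.284198
Price = $100.00 / 1.284198 = $77.87

$77.87


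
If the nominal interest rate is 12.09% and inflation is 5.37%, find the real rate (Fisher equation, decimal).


Formula: (1 + r_real) = (1 + r_nom) / (1 + inflation)
Substituting: (1 + r_real) = 1.1209 / 1.0537
(1 + r_real) = 1.063775
r_real = 1.063775 - 1 = 0.063775

0.063775


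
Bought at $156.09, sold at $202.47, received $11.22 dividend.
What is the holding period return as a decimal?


Formula: HPR = (P1 - P0 + D) / P0
Gain: $202.47 - $156.09 + $11.22 = $57.60
HPR = $57.60 / $156.09 = 0.369

0.369


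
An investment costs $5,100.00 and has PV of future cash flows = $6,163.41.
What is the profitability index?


Formula: PI = PV(cash flows) / initial investment
Substituting: PI = $6,163.41 / $5,100.00
PI = 1.2085

1.2085


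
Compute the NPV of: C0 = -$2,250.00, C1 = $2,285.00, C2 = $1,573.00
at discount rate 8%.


Formula: NPV = C0 + C1/(1+r) + C2/(1+r)^2
Discount C1: $2,285.00 / (1 + 0.08) = $2,115.74
Discount C2: $1,573.00 / (1 + 0.08)^2 = $1,348.59
NPV = -$2,250.00 + $2,115.74 + $1,348.59 = $1,214.33

$1,214.33


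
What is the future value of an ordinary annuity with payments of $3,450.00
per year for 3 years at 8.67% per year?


Formula: FV = PMT * ((1+r)^n - 1) / r
Growth factor: (1 + 0.0867)^3 = 1.283302
Numerator: 1.283302 - 1 = 0.283302
FV = $3,450.00 * 0.283302 / 0.0867 = $11,273.28

$11,273.28


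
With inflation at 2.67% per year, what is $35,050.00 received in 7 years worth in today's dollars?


Formula: Real value = nominal / (1 + inflation)^years
Price level: (1 + 0.0267)^7 = 1.202555
Real value = $35,050.00 / 1.202555 = $29,146.28

$29,146.28


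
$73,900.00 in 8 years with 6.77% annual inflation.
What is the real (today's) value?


Formula: Real value = nominal / (1 + inflation)^years
Price level: (1 + 0.0677)^8 = 1.688861
Real value = $73,900.00 / 1.688861 = $43,757.30

$43,757.30


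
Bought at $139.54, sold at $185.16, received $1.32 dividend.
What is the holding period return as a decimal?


Formula: HPR = (P1 - P0 + D) / P0
Gain: $185.16 - $139.54 + $1.32 = $46.94
HPR = $46.94 / $139.54 = 0.3364

0.3364


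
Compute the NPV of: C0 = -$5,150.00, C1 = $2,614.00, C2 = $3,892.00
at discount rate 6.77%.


Formula: NPV = C0 + C1/(1+r) + C2/(1+r)^2
Discount C1: $2,614.00 / (1 + 0.0677) = $2,448.25
Discount C2: $3,892.00 / (1 + 0.0677)^2 = $3,414.09
NPV = -$5,150.00 + $2,448.25 + $3,414.09 = $712.34

$712.34


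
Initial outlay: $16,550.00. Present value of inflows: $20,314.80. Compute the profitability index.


Formula: PI = PV(cash flows) / initial investment
Substituting: PI = $20,314.80 / $16,550.00
PI = 1.2275

1.2275


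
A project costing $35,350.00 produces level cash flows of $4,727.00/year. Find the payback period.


Formula: Payback = investment / annual cash flow
Substituting: Payback = $35,350.00 / $4,727.00
Payback = 7.4783 years

7.4783 years


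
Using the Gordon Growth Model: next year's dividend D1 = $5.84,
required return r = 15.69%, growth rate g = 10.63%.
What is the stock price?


Formula: P = D1 / (r - g)
Spread: r - g = 0.1569 - 0.1063 = 0.0506
Substituting: P = $5.84 / 0.0506
P = $115.42

$115.42


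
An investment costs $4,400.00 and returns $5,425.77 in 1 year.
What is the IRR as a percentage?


Formula: IRR = C1/C0 - 1
Substituting: IRR = $5,425.77 / $4,400.00 - 1
Ratio: 1.23313 - 1 = 0.23313
IRR = 23.313%

23.313%


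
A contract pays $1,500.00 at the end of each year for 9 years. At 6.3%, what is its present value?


Formula: PV = PMT * (1 - (1+r)^(-n)) / r
Discount factor: (1 + 0.063)^(-9) = 0.577033
Bracket: 1 - 0.577033 = 0.422967
PV = $1,500.00 * 0.422967 / 0.063 = $10,070.64

$10,070.64


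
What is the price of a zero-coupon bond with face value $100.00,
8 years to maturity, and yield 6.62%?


Formula: Price = FV / (1 + r)^n
Substituting: Price = $100.00 / (1 + 0.0662)^8
Discount factor: (1.0662)^8 = 1.669973
Price = $100.00 / 1.669973 = $59.88

$59.88


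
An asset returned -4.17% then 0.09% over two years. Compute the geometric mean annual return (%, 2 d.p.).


Formula: Geometric mean = ((1+r1)*(1+r2))^(1/2) - 1
Product: (1 + -0.0417) * (1 + 0.0009) = 0.9583 * 1.0009 = 0.959162
Square root: 0.959162^0.5 = 0.979368
Geometric mean = 0.979368 - 1 = -0.020632
As percentage: -2.06%

-2.06%


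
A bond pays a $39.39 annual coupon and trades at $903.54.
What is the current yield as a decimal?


Formula: Current yield = annual coupon / price
Substituting: CY = $39.39 / $903.54
CY = 0.043595

0.043595


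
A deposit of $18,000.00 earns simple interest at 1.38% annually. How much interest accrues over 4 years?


Formula: I = P * r * t
Substituting: I = $18,000.00 * 0.0138 * 4
Step: I = $18,000.00 * 0.0552
I = $993.60

$993.60


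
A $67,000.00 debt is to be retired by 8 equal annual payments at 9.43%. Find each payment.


Formula: PMT = PV * r / (1 - (1+r)^(-n))
Denominator: 1 - (1 + 0.0943)^(-8) = 0.513695
Numerator: $67,000.00 * 0.0943 = 6318.1
PMT = 6318.1 / 0.513695 = $12,299.32

$12,299.32


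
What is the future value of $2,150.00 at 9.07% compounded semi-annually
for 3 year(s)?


Formula: FV = P * (1 + r/m)^(m*t)
Period rate: r/m = 0.0907 / 2 = 0.04535
Total periods: m*t = 2 * 3 = 6
Growth factor: (1 + 0.04535)^6 = 1.304879
FV = $2,150.00 * 1.304879 = $2,805.49

$2,805.49


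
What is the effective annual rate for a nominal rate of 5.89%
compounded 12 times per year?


Formula: EAR = (1 + r/m)^m - 1
Period rate: r/m = 0.0589 / 12 = 0.004908
Compounding: (1 + 0.004908)^12 = 1.060516
EAR = 1.060516 - 1 = 0.060516

0.060516


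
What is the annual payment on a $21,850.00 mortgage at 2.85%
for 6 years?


Formula: PMT = PV * r / (1 - (1+r)^(-n))
Denominator: 1 - (1 + 0.0285)^(-6) = 0.15516
Numerator: $21,850.00 * 0.0285 = 622.725
PMT = 622.725 / 0.15516 = $4,013.43

$4,013.43


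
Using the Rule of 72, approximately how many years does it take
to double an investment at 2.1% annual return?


Formula: Years ≈ 72 / r
Substituting: Years ≈ 72 / 2.1
Years ≈ 34.3

34.3 years


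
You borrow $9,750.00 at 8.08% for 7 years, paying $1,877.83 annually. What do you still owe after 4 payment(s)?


Formula: Balance = PV*(1+r)^k - PMT*((1+r)^k - 1)/r
Growth: (1 + 0.0808)^4 = 1.364525
Accumulated factor: ((1+r)^k - 1)/r = 4.511442
Balance = $9,750.00 * 1.364525 - $1,877.83 * 4.511442
Balance = $4,832.39

$4,832.39


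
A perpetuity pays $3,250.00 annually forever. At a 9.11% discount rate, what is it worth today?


Formula: PV = C / r
Substituting: PV = $3,250.00 / 0.0911
PV = $35,675.08

$35,675.08


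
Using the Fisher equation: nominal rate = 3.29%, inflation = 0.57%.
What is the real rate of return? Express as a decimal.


Formula: (1 + r_real) = (1 + r_nom) / (1 + inflation)
Substituting: (1 + r_real) = 1.0329 / 1.0057
(1 + r_real) = 1.027046
r_real = 1.027046 - 1 = 0.027046

0.027046


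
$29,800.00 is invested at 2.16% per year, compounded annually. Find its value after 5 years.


Formula: FV = P * (1 + r)^n
Substituting: FV = $29,800.00 * (1 + 0.0216)^5
Growth factor: (1.0216)^5 = 1.112767
FV = $29,800.00 * 1.112767 = $33,160.47

$33,160.47


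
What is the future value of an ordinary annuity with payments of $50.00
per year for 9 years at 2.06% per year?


Formula: FV = PMT * ((1+r)^n - 1) / r
Growth factor: (1 + 0.0206)^9 = 1.201434
Numerator: 1.201434 - 1 = 0.201434
FV = $50.00 * 0.201434 / 0.0206 = $488.92

$488.92


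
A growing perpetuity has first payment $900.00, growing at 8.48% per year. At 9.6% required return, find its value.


Formula: PV = C / (r - g)
Spread: r - g = 0.096 - 0.0848 = 0.0112
Substituting: PV = $900.00 / 0.0112
PV = $80,357.14

$80,357.14


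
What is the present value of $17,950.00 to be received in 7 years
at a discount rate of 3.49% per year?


Formula: PV = FV / (1 + r)^n
Substituting: PV = $17,950.00 / (1 + 0.0349)^7
Discount factor: (1.0349)^7 = 1.271419
PV = $17,950.00 / 1.271419 = $14,118.08

$14,118.08


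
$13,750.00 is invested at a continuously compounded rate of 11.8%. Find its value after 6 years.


Formula: FV = P * e^(r*t)
Exponent: r*t = 0.118 * 6 = 0.708
e^(0.708) = 2.029927
FV = $13,750.00 * 2.029927 = $27,911.50

$27,911.50


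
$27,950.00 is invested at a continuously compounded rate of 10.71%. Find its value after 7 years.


Formula: FV = P * e^(r*t)
Exponent: r*t = 0.1071 * 7 = 0.7497
e^(0.7497) = 2.116365
FV = $27,950.00 * 2.116365 = $59,152.40

$59,152.40


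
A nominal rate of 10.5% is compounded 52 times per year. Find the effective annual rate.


Formula: EAR = (1 + r/m)^m - 1
Period rate: r/m = 0.105 / 52 = 0.002019
Compounding: (1 + 0.002019)^52 = 1.110593
EAR = 1.110593 - 1 = 0.110593

0.110593


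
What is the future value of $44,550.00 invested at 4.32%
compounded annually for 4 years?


Formula: FV = P * (1 + r)^n
Substituting: FV = $44,550.00 * (1 + 0.0432)^4
Growth factor: (1.0432)^4 = 1.184323
FV = $44,550.00 * 1.184323 = $52,761.61

$52,761.61


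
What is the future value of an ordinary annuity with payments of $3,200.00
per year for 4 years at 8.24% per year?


Formula: FV = PMT * ((1+r)^n - 1) / r
Growth factor: (1 + 0.0824)^4 = 1.372623
Numerator: 1.372623 - 1 = 0.372623
FV = $3,200.00 * 0.372623 / 0.0824 = $14,470.78

$14,470.78


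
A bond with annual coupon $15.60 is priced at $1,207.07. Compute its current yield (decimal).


Formula: Current yield = annual coupon / price
Substituting: CY = $15.60 / $1,207.07
CY = 0.012924

0.012924


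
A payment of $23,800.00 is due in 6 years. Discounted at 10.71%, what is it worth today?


Formula: PV = FV / (1 + r)^n
Substituting: PV = $23,800.00 / (1 + 0.1071)^6
Discount factor: (1.1071)^6 = 1.841285
PV = $23,800.00 / 1.841285 = $12,925.75

$12,925.75


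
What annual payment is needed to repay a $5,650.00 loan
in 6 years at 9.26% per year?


Formula: PMT = PV * r / (1 - (1+r)^(-n))
Denominator: 1 - (1 + 0.0926)^(-6) = 0.412196
Numerator: $5,650.00 * 0.0926 = 523.19
PMT = 523.19 / 0.412196 = $1,269.28

$1,269.28


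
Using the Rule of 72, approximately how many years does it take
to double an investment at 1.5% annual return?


Formula: Years ≈ 72 / r
Substituting: Years ≈ 72 / 1.5
Years ≈ 48.0

48.0 years


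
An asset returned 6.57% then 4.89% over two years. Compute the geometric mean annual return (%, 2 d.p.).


Formula: Geometric mean = ((1+r1)*(1+r2))^(1/2) - 1
Product: (1 + 0.0657) * (1 + 0.0489) = 1.0657 * 1.0489 = 1.117813
Square root: 1.117813^0.5 = 1.057267
Geometric mean = 1.057267 - 1 = 0.057267
As percentage: 5.73%

5.73%


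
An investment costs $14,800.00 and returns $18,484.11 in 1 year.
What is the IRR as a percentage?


Formula: IRR = C1/C0 - 1
Substituting: IRR = $18,484.11 / $14,800.00 - 1
Ratio: 1.248926 - 1 = 0.248926
IRR = 24.8926%

24.8926%


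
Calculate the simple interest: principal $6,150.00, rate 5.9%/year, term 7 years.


Formula: I = P * r * t
Substituting: I = $6,150.00 * 0.059 * 7
Step: I = $6,150.00 * 0.413
I = $2,539.95

$2,539.95


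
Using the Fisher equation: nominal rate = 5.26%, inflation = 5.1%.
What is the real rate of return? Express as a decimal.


Formula: (1 + r_real) = (1 + r_nom) / (1 + inflation)
Substituting: (1 + r_real) = 1.0526 / 1.051
(1 + r_real) = 1.001522
r_real = 1.001522 - 1 = 0.001522

0.001522


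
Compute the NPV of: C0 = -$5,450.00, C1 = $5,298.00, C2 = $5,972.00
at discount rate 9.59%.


Formula: NPV = C0 + C1/(1+r) + C2/(1+r)^2
Discount C1: $5,298.00 / (1 + 0.0959) = $4,834.38
Discount C2: $5,972.00 / (1 + 0.0959)^2 = $4,972.54
NPV = -$5,450.00 + $4,834.38 + $4,972.54 = $4,356.92

$4,356.92


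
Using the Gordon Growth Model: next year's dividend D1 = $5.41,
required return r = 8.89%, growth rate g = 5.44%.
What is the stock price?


Formula: P = D1 / (r - g)
Spread: r - g = 0.0889 - 0.0544 = 0.0345
Substituting: P = $5.41 / 0.0345
P = $156.81

$156.81


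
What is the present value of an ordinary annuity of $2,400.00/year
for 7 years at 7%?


Formula: PV = PMT * (1 - (1+r)^(-n)) / r
Discount factor: (1 + 0.07)^(-7) = 0.62275
Bracket: 1 - 0.62275 = 0.37725
PV = $2,400.00 * 0.37725 / 0.07 = $12,934.29

$12,934.29


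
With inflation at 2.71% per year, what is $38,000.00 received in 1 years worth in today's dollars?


Formula: Real value = nominal / (1 + inflation)^years
Price level: (1 + 0.0271)^1 = 1.0271
Real value = $38,000.00 / 1.0271 = $36,997.37

$36,997.37


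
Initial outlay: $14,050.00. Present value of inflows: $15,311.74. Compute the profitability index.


Formula: PI = PV(cash flows) / initial investment
Substituting: PI = $15,311.74 / $14,050.00
PI = 1.0898

1.0898


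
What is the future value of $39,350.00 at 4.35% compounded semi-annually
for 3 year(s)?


Formula: FV = P * (1 + r/m)^(m*t)
Period rate: r/m = 0.0435 / 2 = 0.02175
Total periods: m*t = 2 * 3 = 6
Growth factor: (1 + 0.02175)^6 = 1.137805
FV = $39,350.00 * 1.137805 = $44,772.63

$44,772.63


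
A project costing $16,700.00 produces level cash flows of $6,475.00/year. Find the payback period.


Formula: Payback = investment / annual cash flow
Substituting: Payback = $16,700.00 / $6,475.00
Payback = 2.5792 years

2.5792 years


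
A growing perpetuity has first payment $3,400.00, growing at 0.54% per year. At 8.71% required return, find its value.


Formula: PV = C / (r - g)
Spread: r - g = 0.0871 - 0.0054 = 0.0817
Substituting: PV = $3,400.00 / 0.0817
PV = $41,615.67

$41,615.67


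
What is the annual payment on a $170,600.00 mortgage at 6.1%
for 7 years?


Formula: PMT = PV * r / (1 - (1+r)^(-n))
Denominator: 1 - (1 + 0.061)^(-7) = 0.339318
Numerator: $170,600.00 * 0.061 = 10406.6
PMT = 10406.6 / 0.339318 = $30,669.14

$30,669.14


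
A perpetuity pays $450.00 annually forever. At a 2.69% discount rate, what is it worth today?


Formula: PV = C / r
Substituting: PV = $450.00 / 0.0269
PV = $16,728.62

$16,728.62


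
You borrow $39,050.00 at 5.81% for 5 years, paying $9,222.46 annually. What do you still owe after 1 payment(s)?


Formula: Balance = PV*(1+r)^k - PMT*((1+r)^k - 1)/r
Growth: (1 + 0.0581)^1 = 1.0581
Accumulated factor: ((1+r)^k - 1)/r = 1.0
Balance = $39,050.00 * 1.0581 - $9,222.46 * 1.0
Balance = $32,096.35

$32,096.35


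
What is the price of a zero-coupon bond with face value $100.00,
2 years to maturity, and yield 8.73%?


Formula: Price = FV / (1 + r)^n
Substituting: Price = $100.00 / (1 + 0.0873)^2
Discount factor: (1.0873)^2 = 1.182221
Price = $100.00 / 1.182221 = $84.59

$84.59


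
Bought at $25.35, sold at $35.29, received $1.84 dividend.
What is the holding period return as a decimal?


Formula: HPR = (P1 - P0 + D) / P0
Gain: $35.29 - $25.35 + $1.84 = $11.78
HPR = $11.78 / $25.35 = 0.4647

0.4647


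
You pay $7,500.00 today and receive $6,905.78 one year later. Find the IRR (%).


Formula: IRR = C1/C0 - 1
Substituting: IRR = $6,905.78 / $7,500.00 - 1
Ratio: 0.920771 - 1 = -0.079229
IRR = -7.9229%

-7.9229%


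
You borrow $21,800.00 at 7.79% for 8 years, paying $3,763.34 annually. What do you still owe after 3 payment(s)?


Formula: Balance = PV*(1+r)^k - PMT*((1+r)^k - 1)/r
Growth: (1 + 0.0779)^3 = 1.252378
Accumulated factor: ((1+r)^k - 1)/r = 3.239768
Balance = $21,800.00 * 1.252378 - $3,763.34 * 3.239768
Balance = $15,109.49

$15,109.49


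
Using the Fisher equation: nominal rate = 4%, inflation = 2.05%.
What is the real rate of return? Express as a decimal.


Formula: (1 + r_real) = (1 + r_nom) / (1 + inflation)
Substituting: (1 + r_real) = 1.04 / 1.0205
(1 + r_real) = 1.019108
r_real = 1.019108 - 1 = 0.019108

0.019108


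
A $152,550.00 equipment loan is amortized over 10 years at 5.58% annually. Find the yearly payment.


Formula: PMT = PV * r / (1 - (1+r)^(-n))
Denominator: 1 - (1 + 0.0558)^(-10) = 0.41899
Numerator: $152,550.00 * 0.0558 = 8512.29
PMT = 8512.29 / 0.41899 = $20,316.20

$20,316.20


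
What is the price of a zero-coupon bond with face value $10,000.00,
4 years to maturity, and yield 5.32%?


Formula: Price = FV / (1 + r)^n
Substituting: Price = $10,000.00 / (1 + 0.0532)^4
Discount factor: (1.0532)^4 = 1.230392
Price = $10,000.00 / 1.230392 = $8,127.49

$8,127.49


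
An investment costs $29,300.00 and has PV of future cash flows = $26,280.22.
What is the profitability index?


Formula: PI = PV(cash flows) / initial investment
Substituting: PI = $26,280.22 / $29,300.00
PI = 0.8969

0.8969


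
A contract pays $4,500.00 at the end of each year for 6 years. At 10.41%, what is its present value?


Formula: PV = PMT * (1 - (1+r)^(-n)) / r
Discount factor: (1 + 0.1041)^(-6) = 0.552013
Bracket: 1 - 0.552013 = 0.447987
PV = $4,500.00 * 0.447987 / 0.1041 = $19,365.42

$19,365.42


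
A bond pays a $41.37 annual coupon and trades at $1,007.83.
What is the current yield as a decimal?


Formula: Current yield = annual coupon / price
Substituting: CY = $41.37 / $1,007.83
CY = 0.041049

0.041049


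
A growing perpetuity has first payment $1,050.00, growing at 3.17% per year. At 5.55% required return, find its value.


Formula: PV = C / (r - g)
Spread: r - g = 0.0555 - 0.0317 = 0.0238
Substituting: PV = $1,050.00 / 0.0238
PV = $44,117.65

$44,117.65


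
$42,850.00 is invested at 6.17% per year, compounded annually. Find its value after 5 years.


Formula: FV = P * (1 + r)^n
Substituting: FV = $42,850.00 * (1 + 0.0617)^5
Growth factor: (1.0617)^5 = 1.348991
FV = $42,850.00 * 1.348991 = $57,804.27

$57,804.27


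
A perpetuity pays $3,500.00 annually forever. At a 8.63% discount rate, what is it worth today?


Formula: PV = C / r
Substituting: PV = $3,500.00 / 0.0863
PV = $40,556.20

$40,556.20


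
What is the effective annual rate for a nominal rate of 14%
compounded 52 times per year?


Formula: EAR = (1 + r/m)^m - 1
Period rate: r/m = 0.14 / 52 = 0.002692
Compounding: (1 + 0.002692)^52 = 1.150057
EAR = 1.150057 - 1 = 0.150057

0.150057


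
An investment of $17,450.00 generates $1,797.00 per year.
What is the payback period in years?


Formula: Payback = investment / annual cash flow
Substituting: Payback = $17,450.00 / $1,797.00
Payback = 9.7106 years

9.7106 years


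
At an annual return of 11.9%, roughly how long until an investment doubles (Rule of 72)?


Formula: Years ≈ 72 / r
Substituting: Years ≈ 72 / 11.9
Years ≈ 6.1

6.1 years


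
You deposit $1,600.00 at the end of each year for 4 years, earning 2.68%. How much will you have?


Formula: FV = PMT * ((1+r)^n - 1) / r
Growth factor: (1 + 0.0268)^4 = 1.111587
Numerator: 1.111587 - 1 = 0.111587
FV = $1,600.00 * 0.111587 / 0.0268 = $6,661.91

$6,661.91


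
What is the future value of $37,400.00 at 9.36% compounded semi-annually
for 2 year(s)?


Formula: FV = P * (1 + r/m)^(m*t)
Period rate: r/m = 0.0936 / 2 = 0.0468
Total periods: m*t = 2 * 2 = 4
Growth factor: (1 + 0.0468)^4 = 1.200756
FV = $37,400.00 * 1.200756 = $44,908.28

$44,908.28


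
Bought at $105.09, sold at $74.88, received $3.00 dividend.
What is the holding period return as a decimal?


Formula: HPR = (P1 - P0 + D) / P0
Gain: $74.88 - $105.09 + $3.00 = -$27.21
HPR = -$27.21 / $105.09 = -0.2589

-0.2589


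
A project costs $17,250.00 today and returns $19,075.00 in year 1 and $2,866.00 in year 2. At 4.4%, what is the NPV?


Formula: NPV = C0 + C1/(1+r) + C2/(1+r)^2
Discount C1: $19,075.00 / (1 + 0.044) = $18,271.07
Discount C2: $2,866.00 / (1 + 0.044)^2 = $2,629.51
NPV = -$17,250.00 + $18,271.07 + $2,629.51 = $3,650.58

$3,650.58


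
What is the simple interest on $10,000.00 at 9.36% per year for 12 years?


Formula: I = P * r * t
Substituting: I = $10,000.00 * 0.0936 * 12
Step: I = $10,000.00 * 1.1232
I = $11,232.00

$11,232.00


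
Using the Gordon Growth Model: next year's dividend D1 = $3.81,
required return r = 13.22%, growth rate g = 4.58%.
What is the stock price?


Formula: P = D1 / (r - g)
Spread: r - g = 0.1322 - 0.0458 = 0.0864
Substituting: P = $3.81 / 0.0864
P = $44.10

$44.10


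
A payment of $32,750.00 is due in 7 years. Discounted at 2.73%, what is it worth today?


Formula: PV = FV / (1 + r)^n
Substituting: PV = $32,750.00 / (1 + 0.0273)^7
Discount factor: (1.0273)^7 = 1.207483
PV = $32,750.00 / 1.207483 = $27,122.54

$27,122.54


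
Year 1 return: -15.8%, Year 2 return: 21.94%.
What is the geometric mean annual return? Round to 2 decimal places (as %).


Formula: Geometric mean = ((1+r1)*(1+r2))^(1/2) - 1
Product: (1 + -0.158) * (1 + 0.2194) = 0.842 * 1.2194 = 1.026735
Square root: 1.026735^0.5 = 1.013279
Geometric mean = 1.013279 - 1 = 0.013279
As percentage: 1.33%

1.33%


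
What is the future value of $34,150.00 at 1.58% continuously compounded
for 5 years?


Formula: FV = P * e^(r*t)
Exponent: r*t = 0.0158 * 5 = 0.079
e^(0.079) = 1.082204
FV = $34,150.00 * 1.082204 = $36,957.28

$36,957.28


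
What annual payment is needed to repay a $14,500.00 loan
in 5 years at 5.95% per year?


Formula: PMT = PV * r / (1 - (1+r)^(-n))
Denominator: 1 - (1 + 0.0595)^(-5) = 0.250977
Numerator: $14,500.00 * 0.0595 = 862.75
PMT = 862.75 / 0.250977 = $3,437.57

$3,437.57


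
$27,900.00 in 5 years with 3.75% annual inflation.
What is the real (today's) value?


Formula: Real value = nominal / (1 + inflation)^years
Price level: (1 + 0.0375)^5 = 1.2021
Real value = $27,900.00 / 1.2021 = $23,209.39

$23,209.39


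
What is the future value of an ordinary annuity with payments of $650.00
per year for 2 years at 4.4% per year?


Formula: FV = PMT * ((1+r)^n - 1) / r
Growth factor: (1 + 0.044)^2 = 1.089936
Numerator: 1.089936 - 1 = 0.089936
FV = $650.00 * 0.089936 / 0.044 = $1,328.60

$1,328.60


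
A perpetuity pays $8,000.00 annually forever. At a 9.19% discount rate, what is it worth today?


Formula: PV = C / r
Substituting: PV = $8,000.00 / 0.0919
PV = $87,051.14

$87,051.14


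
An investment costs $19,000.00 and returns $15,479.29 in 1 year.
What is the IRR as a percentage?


Formula: IRR = C1/C0 - 1
Substituting: IRR = $15,479.29 / $19,000.00 - 1
Ratio: 0.814699 - 1 = -0.185301
IRR = -18.5301%

-18.5301%


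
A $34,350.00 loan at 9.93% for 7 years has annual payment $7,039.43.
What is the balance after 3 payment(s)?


Formula: Balance = PV*(1+r)^k - PMT*((1+r)^k - 1)/r
Growth: (1 + 0.0993)^3 = 1.328461
Accumulated factor: ((1+r)^k - 1)/r = 3.30776
Balance = $34,350.00 * 1.328461 - $7,039.43 * 3.30776
Balance = $22,347.87

$22,347.87


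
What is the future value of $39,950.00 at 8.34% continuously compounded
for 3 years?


Formula: FV = P * e^(r*t)
Exponent: r*t = 0.0834 * 3 = 0.2502
e^(0.2502) = 1.284282
FV = $39,950.00 * 1.284282 = $51,307.08

$51,307.08


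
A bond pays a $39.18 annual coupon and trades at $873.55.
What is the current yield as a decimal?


Formula: Current yield = annual coupon / price
Substituting: CY = $39.18 / $873.55
CY = 0.044851

0.044851


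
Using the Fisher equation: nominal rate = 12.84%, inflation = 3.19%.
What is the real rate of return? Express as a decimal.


Formula: (1 + r_real) = (1 + r_nom) / (1 + inflation)
Substituting: (1 + r_real) = 1.1284 / 1.0319
(1 + r_real) = 1.093517
r_real = 1.093517 - 1 = 0.093517

0.093517


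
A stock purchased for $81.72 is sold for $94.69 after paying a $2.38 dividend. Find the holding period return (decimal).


Formula: HPR = (P1 - P0 + D) / P0
Gain: $94.69 - $81.72 + $2.38 = $15.35
HPR = $15.35 / $81.72 = 0.1878

0.1878


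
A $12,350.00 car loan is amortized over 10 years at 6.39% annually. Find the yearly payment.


Formula: PMT = PV * r / (1 - (1+r)^(-n))
Denominator: 1 - (1 + 0.0639)^(-10) = 0.46174
Numerator: $12,350.00 * 0.0639 = 789.165
PMT = 789.165 / 0.46174 = $1,709.11

$1,709.11


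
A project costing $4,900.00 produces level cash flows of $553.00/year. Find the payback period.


Formula: Payback = investment / annual cash flow
Substituting: Payback = $4,900.00 / $553.00
Payback = 8.8608 years

8.8608 years


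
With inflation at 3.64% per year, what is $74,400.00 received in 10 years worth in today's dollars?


Formula: Real value = nominal / (1 + inflation)^years
Price level: (1 + 0.0364)^10 = 1.429796
Real value = $74,400.00 / 1.429796 = $52,035.40

$52,035.40


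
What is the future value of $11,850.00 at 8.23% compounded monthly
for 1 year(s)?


Formula: FV = P * (1 + r/m)^(m*t)
Period rate: r/m = 0.0823 / 12 = 0.006858
Total periods: m*t = 12 * 1 = 12
Growth factor: (1 + 0.006858)^12 = 1.085477
FV = $11,850.00 * 1.085477 = $12,862.90

$12,862.90


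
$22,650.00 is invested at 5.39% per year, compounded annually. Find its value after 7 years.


Formula: FV = P * (1 + r)^n
Substituting: FV = $22,650.00 * (1 + 0.0539)^7
Growth factor: (1.0539)^7 = 1.444095
FV = $22,650.00 * 1.444095 = $32,708.76

$32,708.76


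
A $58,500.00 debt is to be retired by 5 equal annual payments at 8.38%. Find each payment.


Formula: PMT = PV * r / (1 - (1+r)^(-n))
Denominator: 1 - (1 + 0.0838)^(-5) = 0.331265
Numerator: $58,500.00 * 0.0838 = 4902.3
PMT = 4902.3 / 0.331265 = $14,798.74

$14,798.74


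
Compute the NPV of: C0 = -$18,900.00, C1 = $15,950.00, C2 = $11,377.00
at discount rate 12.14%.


Formula: NPV = C0 + C1/(1+r) + C2/(1+r)^2
Discount C1: $15,950.00 / (1 + 0.1214) = $14,223.29
Discount C2: $11,377.00 / (1 + 0.1214)^2 = $9,047.04
NPV = -$18,900.00 + $14,223.29 + $9,047.04 = $4,370.34

$4,370.34


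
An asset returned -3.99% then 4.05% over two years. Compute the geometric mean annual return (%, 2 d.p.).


Formula: Geometric mean = ((1+r1)*(1+r2))^(1/2) - 1
Product: (1 + -0.0399) * (1 + 0.0405) = 0.9601 * 1.0405 = 0.998984
Square root: 0.998984^0.5 = 0.999492
Geometric mean = 0.999492 - 1 = -0.000508
As percentage: -0.05%

-0.05%


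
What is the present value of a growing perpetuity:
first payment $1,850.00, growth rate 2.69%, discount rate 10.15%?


Formula: PV = C / (r - g)
Spread: r - g = 0.1015 - 0.0269 = 0.0746
Substituting: PV = $1,850.00 / 0.0746
PV = $24,798.93

$24,798.93


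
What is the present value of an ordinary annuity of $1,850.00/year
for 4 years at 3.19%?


Formula: PV = PMT * (1 - (1+r)^(-n)) / r
Discount factor: (1 + 0.0319)^(-4) = 0.881961
Bracket: 1 - 0.881961 = 0.118039
PV = $1,850.00 * 0.118039 / 0.0319 = $6,845.50

$6,845.50


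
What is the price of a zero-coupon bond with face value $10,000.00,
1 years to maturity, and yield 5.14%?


Formula: Price = FV / (1 + r)^n
Substituting: Price = $10,000.00 / (1 + 0.0514)^1
Discount factor: (1.0514)^1 = 1.0514
Price = $10,000.00 / 1.0514 = $9,511.13

$9,511.13


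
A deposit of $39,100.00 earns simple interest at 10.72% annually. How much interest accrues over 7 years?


Formula: I = P * r * t
Substituting: I = $39,100.00 * 0.1072 * 7
Step: I = $39,100.00 * 0.7504
I = $29,340.64

$29,340.64


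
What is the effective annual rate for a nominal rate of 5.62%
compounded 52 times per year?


Formula: EAR = (1 + r/m)^m - 1
Period rate: r/m = 0.0562 / 52 = 0.001081
Compounding: (1 + 0.001081)^52 = 1.057777
EAR = 1.057777 - 1 = 0.057777

0.057777


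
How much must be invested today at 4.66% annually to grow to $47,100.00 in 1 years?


Formula: PV = FV / (1 + r)^n
Substituting: PV = $47,100.00 / (1 + 0.0466)^1
Discount factor: (1.0466)^1 = 1.0466
PV = $47,100.00 / 1.0466 = $45,002.87

$45,002.87


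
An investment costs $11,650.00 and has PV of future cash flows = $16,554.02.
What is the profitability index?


Formula: PI = PV(cash flows) / initial investment
Substituting: PI = $16,554.02 / $11,650.00
PI = 1.4209

1.4209


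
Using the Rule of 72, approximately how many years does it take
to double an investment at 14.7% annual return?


Formula: Years ≈ 72 / r
Substituting: Years ≈ 72 / 14.7
Years ≈ 4.9

4.9 years


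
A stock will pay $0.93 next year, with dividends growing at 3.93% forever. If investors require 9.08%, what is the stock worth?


Formula: P = D1 / (r - g)
Spread: r - g = 0.0908 - 0.0393 = 0.0515
Substituting: P = $0.93 / 0.0515
P = $18.06

$18.06


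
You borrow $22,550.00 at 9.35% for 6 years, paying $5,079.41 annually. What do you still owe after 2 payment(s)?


Formula: Balance = PV*(1+r)^k - PMT*((1+r)^k - 1)/r
Growth: (1 + 0.0935)^2 = 1.195742
Accumulated factor: ((1+r)^k - 1)/r = 2.0935
Balance = $22,550.00 * 1.195742 - $5,079.41 * 2.0935
Balance = $16,330.24

$16,330.24


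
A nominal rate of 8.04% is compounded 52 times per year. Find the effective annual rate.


Formula: EAR = (1 + r/m)^m - 1
Period rate: r/m = 0.0804 / 52 = 0.001546
Compounding: (1 + 0.001546)^52 = 1.083653
EAR = 1.083653 - 1 = 0.083653

0.083653


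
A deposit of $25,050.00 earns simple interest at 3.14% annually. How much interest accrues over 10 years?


Formula: I = P * r * t
Substituting: I = $25,050.00 * 0.0314 * 10
Step: I = $25,050.00 * 0.314
I = $7,865.70

$7,865.70


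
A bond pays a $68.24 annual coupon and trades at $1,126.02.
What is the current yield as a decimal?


Formula: Current yield = annual coupon / price
Substituting: CY = $68.24 / $1,126.02
CY = 0.060603

0.060603


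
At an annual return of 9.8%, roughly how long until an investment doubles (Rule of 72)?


Formula: Years ≈ 72 / r
Substituting: Years ≈ 72 / 9.8
Years ≈ 7.3

7.3 years


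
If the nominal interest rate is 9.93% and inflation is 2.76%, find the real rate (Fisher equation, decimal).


Formula: (1 + r_real) = (1 + r_nom) / (1 + inflation)
Substituting: (1 + r_real) = 1.0993 / 1.0276
(1 + r_real) = 1.069774
r_real = 1.069774 - 1 = 0.069774

0.069774


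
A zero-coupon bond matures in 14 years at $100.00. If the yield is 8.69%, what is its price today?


Formula: Price = FV / (1 + r)^n
Substituting: Price = $100.00 / (1 + 0.0869)^14
Discount factor: (1.0869)^14 = 3.211103
Price = $100.00 / 3.211103 = $31.14

$31.14


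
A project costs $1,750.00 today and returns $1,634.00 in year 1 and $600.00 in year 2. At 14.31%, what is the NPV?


Formula: NPV = C0 + C1/(1+r) + C2/(1+r)^2
Discount C1: $1,634.00 / (1 + 0.1431) = $1,429.45
Discount C2: $600.00 / (1 + 0.1431)^2 = $459.18
NPV = -$1,750.00 + $1,429.45 + $459.18 = $138.63

$138.63


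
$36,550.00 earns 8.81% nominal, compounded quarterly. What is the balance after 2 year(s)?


Formula: FV = P * (1 + r/m)^(m*t)
Period rate: r/m = 0.0881 / 4 = 0.022025
Total periods: m*t = 4 * 2 = 8
Growth factor: (1 + 0.022025)^8 = 1.190398
FV = $36,550.00 * 1.190398 = $43,509.04

$43,509.04


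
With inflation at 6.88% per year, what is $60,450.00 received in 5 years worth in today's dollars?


Formula: Real value = nominal / (1 + inflation)^years
Price level: (1 + 0.0688)^5 = 1.394705
Real value = $60,450.00 / 1.394705 = $43,342.51

$43,342.51


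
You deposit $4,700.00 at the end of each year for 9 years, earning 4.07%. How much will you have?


Formula: FV = PMT * ((1+r)^n - 1) / r
Growth factor: (1 + 0.0407)^9 = 1.431957
Numerator: 1.431957 - 1 = 0.431957
FV = $4,700.00 * 0.431957 / 0.0407 = $49,882.02

$49,882.02


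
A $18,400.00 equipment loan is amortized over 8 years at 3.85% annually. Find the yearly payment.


Formula: PMT = PV * r / (1 - (1+r)^(-n))
Denominator: 1 - (1 + 0.0385)^(-8) = 0.260824
Numerator: $18,400.00 * 0.0385 = 708.4
PMT = 708.4 / 0.260824 = $2,716.01

$2,716.01


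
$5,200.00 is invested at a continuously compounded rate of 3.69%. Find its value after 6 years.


Formula: FV = P * e^(r*t)
Exponent: r*t = 0.0369 * 6 = 0.2214
e^(0.2214) = 1.247822
FV = $5,200.00 * 1.247822 = $6,488.68

$6,488.68


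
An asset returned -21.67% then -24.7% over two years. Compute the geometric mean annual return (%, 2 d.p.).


Formula: Geometric mean = ((1+r1)*(1+r2))^(1/2) - 1
Product: (1 + -0.2167) * (1 + -0.247) = 0.7833 * 0.753 = 0.589825
Square root: 0.589825^0.5 = 0.768001
Geometric mean = 0.768001 - 1 = -0.231999
As percentage: -23.20%

-23.20%
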